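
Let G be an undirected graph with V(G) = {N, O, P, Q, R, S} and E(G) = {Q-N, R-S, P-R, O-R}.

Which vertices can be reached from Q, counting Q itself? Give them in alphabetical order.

N, Q

Start at Q.
Its neighbours: N.
Nothing further is reachable.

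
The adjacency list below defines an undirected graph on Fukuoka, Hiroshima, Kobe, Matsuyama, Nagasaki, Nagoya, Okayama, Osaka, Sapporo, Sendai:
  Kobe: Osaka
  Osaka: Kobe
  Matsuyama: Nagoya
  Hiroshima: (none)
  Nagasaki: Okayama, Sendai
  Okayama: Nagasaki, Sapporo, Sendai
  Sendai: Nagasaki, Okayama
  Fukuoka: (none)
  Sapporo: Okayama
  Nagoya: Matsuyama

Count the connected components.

From Fukuoka: component {Fukuoka}.
From Hiroshima: component {Hiroshima}.
From Kobe: component {Kobe, Osaka}.
From Matsuyama: component {Matsuyama, Nagoya}.
From Nagasaki: component {Nagasaki, Okayama, Sapporo, Sendai}.
That's 5 components.

5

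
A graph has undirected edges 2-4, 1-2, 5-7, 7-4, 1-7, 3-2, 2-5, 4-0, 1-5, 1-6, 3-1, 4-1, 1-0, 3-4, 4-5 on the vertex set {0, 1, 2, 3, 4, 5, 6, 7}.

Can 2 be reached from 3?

Explore from 3.
Distance 1: reach 1, 2, 4.
Found 2.

Yes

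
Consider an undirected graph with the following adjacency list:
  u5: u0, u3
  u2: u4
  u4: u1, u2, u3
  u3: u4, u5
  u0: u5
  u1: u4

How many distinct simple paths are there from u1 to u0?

1

u1–u4–u3–u5–u0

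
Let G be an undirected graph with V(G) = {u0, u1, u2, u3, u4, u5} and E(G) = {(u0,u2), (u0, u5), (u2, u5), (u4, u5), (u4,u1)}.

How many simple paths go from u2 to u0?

2

u2–u0
u2–u5–u0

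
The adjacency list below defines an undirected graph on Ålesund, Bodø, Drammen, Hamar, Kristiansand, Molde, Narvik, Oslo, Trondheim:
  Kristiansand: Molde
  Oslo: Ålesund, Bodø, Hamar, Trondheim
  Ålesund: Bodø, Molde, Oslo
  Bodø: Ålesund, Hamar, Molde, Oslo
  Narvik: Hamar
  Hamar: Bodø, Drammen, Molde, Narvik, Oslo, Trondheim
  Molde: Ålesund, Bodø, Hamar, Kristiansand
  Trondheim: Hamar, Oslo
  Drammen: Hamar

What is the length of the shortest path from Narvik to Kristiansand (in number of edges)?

3

Distance 0: Narvik.
Distance 1: Hamar.
Distance 2: Bodø, Drammen, Molde, Oslo, Trondheim.
Distance 3: Ålesund, Kristiansand — contains Kristiansand.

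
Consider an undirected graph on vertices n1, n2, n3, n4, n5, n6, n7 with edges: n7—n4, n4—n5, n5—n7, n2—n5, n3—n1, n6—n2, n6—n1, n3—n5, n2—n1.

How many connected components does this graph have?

From n1: component {n1, n2, n3, n4, n5, n6, n7}.
That's 1 component.

1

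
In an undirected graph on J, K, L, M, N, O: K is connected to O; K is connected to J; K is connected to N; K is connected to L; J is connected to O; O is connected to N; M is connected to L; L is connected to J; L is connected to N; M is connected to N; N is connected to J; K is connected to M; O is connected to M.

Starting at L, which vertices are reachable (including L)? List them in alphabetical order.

J, K, L, M, N, O

Start at L.
Its neighbours: J, K, M, N.
Then their neighbours: O.
Every vertex is now reached.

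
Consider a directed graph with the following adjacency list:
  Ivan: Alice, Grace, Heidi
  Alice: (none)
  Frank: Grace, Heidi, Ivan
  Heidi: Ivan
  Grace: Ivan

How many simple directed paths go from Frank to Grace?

3

Frank→Grace
Frank→Heidi→Ivan→Grace
Frank→Ivan→Grace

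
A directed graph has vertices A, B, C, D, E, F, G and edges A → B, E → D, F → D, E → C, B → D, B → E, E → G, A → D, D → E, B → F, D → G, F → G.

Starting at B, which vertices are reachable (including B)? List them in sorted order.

B, C, D, E, F, G

Start at B.
Its neighbours: D, E, F.
Then their neighbours: C, G.
Nothing further is reachable.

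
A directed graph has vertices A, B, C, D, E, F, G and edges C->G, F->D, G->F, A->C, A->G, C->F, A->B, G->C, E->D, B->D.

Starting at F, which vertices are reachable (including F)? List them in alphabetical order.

D, F

Start at F.
Its neighbours: D.
Nothing further is reachable.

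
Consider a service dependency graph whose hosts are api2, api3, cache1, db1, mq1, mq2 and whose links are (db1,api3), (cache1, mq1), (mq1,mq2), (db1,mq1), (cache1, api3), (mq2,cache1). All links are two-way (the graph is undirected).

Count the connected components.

From api2: component {api2}.
From api3: component {api3, cache1, db1, mq1, mq2}.
That's 2 components.

2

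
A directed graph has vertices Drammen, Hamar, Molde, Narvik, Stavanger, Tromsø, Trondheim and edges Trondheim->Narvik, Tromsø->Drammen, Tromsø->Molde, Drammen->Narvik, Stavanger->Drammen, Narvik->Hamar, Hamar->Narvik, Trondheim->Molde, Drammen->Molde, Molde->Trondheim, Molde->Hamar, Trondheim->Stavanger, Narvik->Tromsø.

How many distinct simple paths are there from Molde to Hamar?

Molde→Hamar
Molde→Trondheim→Narvik→Hamar
Molde→Trondheim→Stavanger→Drammen→Narvik→Hamar

3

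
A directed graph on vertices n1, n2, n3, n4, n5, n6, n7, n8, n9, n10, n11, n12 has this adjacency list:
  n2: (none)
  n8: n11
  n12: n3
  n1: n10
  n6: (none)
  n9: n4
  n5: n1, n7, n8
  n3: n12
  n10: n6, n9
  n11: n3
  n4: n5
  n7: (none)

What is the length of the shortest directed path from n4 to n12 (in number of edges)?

5

Distance 0: n4.
Distance 1: n5.
Distance 2: n1, n7, n8.
Distance 3: n10, n11.
Distance 4: n3, n6, n9.
Distance 5: n12 — contains n12.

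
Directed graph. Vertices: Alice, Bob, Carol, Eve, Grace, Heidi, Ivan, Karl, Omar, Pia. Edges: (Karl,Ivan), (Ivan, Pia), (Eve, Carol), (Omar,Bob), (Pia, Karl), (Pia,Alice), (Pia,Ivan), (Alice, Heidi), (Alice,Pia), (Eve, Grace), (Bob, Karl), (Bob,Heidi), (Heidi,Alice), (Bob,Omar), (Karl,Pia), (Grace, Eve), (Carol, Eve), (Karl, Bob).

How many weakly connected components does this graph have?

2

From Alice: component {Alice, Bob, Heidi, Ivan, Karl, Omar, Pia}.
From Carol: component {Carol, Eve, Grace}.
That's 2 components.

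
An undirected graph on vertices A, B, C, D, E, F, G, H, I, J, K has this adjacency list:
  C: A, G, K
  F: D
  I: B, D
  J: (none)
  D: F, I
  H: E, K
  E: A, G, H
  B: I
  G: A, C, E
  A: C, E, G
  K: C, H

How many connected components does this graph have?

From A: component {A, C, E, G, H, K}.
From B: component {B, D, F, I}.
From J: component {J}.
That's 3 components.

3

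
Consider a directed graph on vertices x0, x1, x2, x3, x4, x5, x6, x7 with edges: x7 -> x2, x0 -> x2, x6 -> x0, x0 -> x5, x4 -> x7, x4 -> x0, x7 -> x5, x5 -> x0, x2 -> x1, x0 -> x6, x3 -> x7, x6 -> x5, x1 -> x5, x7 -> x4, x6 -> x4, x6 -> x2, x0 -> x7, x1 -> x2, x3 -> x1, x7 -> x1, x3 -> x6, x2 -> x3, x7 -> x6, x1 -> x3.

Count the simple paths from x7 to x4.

13

x7→x1→x2→x3→x6→x4
x7→x1→x3→x6→x4
x7→x1→x5→x0→x2→x3→x6→x4
x7→x1→x5→x0→x6→x4
x7→x2→x1→x3→x6→x4
x7→x2→x1→x5→x0→x6→x4
x7→x2→x3→x1→x5→x0→x6→x4
x7→x2→x3→x6→x4
x7→x4
x7→x5→x0→x2→x1→x3→x6→x4
x7→x5→x0→x2→x3→x6→x4
x7→x5→x0→x6→x4
x7→x6→x4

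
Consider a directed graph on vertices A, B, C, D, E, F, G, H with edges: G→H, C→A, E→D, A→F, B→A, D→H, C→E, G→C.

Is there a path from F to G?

No

F has no outgoing edges, so nothing is reachable from it.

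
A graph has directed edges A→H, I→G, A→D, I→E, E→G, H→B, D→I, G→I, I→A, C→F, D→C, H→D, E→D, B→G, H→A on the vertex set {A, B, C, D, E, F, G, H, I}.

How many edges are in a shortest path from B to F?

Distance 0: B.
Distance 1: G.
Distance 2: I.
Distance 3: A, E.
Distance 4: D, H.
Distance 5: C.
Distance 6: F — contains F.

6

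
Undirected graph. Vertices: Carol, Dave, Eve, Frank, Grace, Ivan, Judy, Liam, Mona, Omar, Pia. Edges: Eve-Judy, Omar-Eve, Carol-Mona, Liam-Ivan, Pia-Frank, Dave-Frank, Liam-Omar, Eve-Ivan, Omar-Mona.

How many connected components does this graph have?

3

From Carol: component {Carol, Eve, Ivan, Judy, Liam, Mona, Omar}.
From Dave: component {Dave, Frank, Pia}.
From Grace: component {Grace}.
That's 3 components.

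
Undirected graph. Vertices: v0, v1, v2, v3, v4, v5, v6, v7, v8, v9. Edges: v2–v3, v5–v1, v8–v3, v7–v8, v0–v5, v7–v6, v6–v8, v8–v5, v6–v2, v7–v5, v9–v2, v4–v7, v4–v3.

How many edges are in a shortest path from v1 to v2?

4

Distance 0: v1.
Distance 1: v5.
Distance 2: v0, v7, v8.
Distance 3: v3, v4, v6.
Distance 4: v2 — contains v2.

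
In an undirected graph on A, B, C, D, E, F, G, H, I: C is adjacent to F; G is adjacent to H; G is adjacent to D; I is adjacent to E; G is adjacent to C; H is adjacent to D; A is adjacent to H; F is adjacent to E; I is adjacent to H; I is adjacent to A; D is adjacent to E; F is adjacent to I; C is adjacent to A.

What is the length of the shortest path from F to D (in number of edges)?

2

Distance 0: F.
Distance 1: C, E, I.
Distance 2: A, D, G, H — contains D.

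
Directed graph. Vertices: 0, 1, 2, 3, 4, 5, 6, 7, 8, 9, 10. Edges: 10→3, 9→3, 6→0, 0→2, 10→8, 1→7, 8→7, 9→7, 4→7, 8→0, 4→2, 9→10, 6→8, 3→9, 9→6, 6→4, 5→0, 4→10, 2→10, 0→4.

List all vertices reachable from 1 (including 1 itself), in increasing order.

Start at 1.
Its neighbours: 7.
Nothing further is reachable.

1, 7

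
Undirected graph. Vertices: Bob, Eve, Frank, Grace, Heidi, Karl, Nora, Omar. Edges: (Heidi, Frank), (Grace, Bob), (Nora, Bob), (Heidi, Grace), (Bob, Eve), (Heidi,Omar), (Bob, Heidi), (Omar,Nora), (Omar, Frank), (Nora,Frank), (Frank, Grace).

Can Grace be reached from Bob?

Yes

Explore from Bob.
Distance 1: reach Eve, Grace, Heidi, Nora.
Found Grace.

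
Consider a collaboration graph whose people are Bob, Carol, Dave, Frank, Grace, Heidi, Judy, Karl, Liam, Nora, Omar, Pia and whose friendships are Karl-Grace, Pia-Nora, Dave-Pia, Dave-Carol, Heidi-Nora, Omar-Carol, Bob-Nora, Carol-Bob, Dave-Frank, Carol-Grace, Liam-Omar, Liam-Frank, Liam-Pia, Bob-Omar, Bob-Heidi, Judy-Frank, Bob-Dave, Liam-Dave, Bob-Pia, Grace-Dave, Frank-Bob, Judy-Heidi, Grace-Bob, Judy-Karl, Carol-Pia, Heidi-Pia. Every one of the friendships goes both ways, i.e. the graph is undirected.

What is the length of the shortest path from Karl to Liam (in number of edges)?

3

Distance 0: Karl.
Distance 1: Grace, Judy.
Distance 2: Bob, Carol, Dave, Frank, Heidi.
Distance 3: Liam, Nora, Omar, Pia — contains Liam.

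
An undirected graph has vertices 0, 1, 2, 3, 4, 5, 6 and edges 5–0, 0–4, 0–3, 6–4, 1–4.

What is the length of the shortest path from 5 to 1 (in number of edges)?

3

Distance 0: 5.
Distance 1: 0.
Distance 2: 3, 4.
Distance 3: 1, 6 — contains 1.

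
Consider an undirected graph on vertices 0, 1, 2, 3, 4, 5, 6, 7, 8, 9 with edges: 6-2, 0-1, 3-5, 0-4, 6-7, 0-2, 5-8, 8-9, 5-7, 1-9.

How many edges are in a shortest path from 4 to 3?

Distance 0: 4.
Distance 1: 0.
Distance 2: 1, 2.
Distance 3: 6, 9.
Distance 4: 7, 8.
Distance 5: 5.
Distance 6: 3 — contains 3.

6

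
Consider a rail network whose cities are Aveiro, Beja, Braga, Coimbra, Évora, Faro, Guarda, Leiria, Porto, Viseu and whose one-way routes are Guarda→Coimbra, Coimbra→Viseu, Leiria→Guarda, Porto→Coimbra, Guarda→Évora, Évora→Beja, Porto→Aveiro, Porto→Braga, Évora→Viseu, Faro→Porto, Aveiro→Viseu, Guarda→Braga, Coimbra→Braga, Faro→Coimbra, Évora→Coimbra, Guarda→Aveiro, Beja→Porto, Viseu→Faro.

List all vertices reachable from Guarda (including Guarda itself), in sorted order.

Aveiro, Beja, Braga, Coimbra, Évora, Faro, Guarda, Porto, Viseu

Start at Guarda.
Its neighbours: Aveiro, Braga, Coimbra, Évora.
Then their neighbours: Beja, Viseu.
Then next layer: Faro, Porto.
Nothing further is reachable.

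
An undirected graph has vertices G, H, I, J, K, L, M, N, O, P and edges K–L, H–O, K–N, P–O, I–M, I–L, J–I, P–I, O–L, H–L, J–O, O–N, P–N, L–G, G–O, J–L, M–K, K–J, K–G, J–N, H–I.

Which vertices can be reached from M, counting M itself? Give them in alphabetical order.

G, H, I, J, K, L, M, N, O, P

Start at M.
Its neighbours: I, K.
Then their neighbours: G, H, J, L, N, P.
Then next layer: O.
Every vertex is now reached.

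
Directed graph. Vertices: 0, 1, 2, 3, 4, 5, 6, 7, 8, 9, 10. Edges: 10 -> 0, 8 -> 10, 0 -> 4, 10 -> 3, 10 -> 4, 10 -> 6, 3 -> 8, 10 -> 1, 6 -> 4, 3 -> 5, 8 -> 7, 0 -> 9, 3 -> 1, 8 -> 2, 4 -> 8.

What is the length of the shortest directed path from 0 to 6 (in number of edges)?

Distance 0: 0.
Distance 1: 4, 9.
Distance 2: 8.
Distance 3: 2, 7, 10.
Distance 4: 1, 3, 6 — contains 6.

4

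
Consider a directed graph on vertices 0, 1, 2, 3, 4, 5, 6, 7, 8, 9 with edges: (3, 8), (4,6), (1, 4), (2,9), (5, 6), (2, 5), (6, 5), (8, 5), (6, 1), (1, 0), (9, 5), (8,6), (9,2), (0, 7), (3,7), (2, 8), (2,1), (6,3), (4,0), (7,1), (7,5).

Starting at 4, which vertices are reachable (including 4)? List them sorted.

0, 1, 3, 4, 5, 6, 7, 8

Start at 4.
Its neighbours: 0, 6.
Then their neighbours: 1, 3, 5, 7.
Then next layer: 8.
Nothing further is reachable.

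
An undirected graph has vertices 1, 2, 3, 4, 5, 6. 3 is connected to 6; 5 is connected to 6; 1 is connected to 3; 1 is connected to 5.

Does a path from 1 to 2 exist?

Explore from 1.
Distance 1: reach 3, 5.
Distance 2: reach 6.
The search is exhausted without reaching 2; it lies in a different component.

No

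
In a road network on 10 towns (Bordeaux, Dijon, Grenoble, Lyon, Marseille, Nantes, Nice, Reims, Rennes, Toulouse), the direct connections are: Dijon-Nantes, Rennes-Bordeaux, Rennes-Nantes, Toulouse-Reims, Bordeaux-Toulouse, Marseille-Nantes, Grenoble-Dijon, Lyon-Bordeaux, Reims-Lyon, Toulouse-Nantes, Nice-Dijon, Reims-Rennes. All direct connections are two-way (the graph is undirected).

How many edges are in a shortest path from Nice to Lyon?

5

Distance 0: Nice.
Distance 1: Dijon.
Distance 2: Grenoble, Nantes.
Distance 3: Marseille, Rennes, Toulouse.
Distance 4: Bordeaux, Reims.
Distance 5: Lyon — contains Lyon.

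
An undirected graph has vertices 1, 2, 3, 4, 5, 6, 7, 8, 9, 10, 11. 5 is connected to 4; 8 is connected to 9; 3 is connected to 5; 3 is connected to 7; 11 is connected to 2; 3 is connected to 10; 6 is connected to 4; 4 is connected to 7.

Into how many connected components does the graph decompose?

4

From 1: component {1}.
From 2: component {2, 11}.
From 3: component {3, 4, 5, 6, 7, 10}.
From 8: component {8, 9}.
That's 4 components.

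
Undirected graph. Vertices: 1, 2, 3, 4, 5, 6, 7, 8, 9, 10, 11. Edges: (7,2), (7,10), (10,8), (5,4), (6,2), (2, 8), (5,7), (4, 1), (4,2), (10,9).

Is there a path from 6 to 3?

Explore from 6.
Distance 1: reach 2.
Distance 2: reach 4, 7, 8.
Distance 3: reach 1, 5, 10.
Distance 4: reach 9.
The search is exhausted without reaching 3; it lies in a different component.

No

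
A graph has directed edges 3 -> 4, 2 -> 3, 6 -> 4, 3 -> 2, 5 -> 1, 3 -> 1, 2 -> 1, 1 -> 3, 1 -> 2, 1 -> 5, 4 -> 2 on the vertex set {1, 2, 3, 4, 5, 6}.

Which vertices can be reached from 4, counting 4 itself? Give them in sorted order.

Start at 4.
Its neighbours: 2.
Then their neighbours: 1, 3.
Then next layer: 5.
Nothing further is reachable.

1, 2, 3, 4, 5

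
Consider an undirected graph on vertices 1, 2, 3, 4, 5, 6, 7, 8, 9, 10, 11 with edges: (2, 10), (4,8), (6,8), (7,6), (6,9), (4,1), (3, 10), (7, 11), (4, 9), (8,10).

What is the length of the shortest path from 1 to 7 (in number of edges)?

Distance 0: 1.
Distance 1: 4.
Distance 2: 8, 9.
Distance 3: 6, 10.
Distance 4: 2, 3, 7 — contains 7.

4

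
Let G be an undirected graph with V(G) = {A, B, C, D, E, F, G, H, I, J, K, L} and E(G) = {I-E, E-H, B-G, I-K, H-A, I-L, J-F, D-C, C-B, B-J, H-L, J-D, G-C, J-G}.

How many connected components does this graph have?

2

From A: component {A, E, H, I, K, L}.
From B: component {B, C, D, F, G, J}.
That's 2 components.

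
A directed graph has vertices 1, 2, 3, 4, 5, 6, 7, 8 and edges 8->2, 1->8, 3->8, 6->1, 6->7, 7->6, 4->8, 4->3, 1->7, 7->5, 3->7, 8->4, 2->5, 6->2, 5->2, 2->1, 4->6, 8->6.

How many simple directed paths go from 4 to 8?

4→3→7→5→2→1→8
4→3→7→6→1→8
4→3→7→6→2→1→8
4→3→8
4→6→1→8
4→6→2→1→8
4→6→7→5→2→1→8
4→8

8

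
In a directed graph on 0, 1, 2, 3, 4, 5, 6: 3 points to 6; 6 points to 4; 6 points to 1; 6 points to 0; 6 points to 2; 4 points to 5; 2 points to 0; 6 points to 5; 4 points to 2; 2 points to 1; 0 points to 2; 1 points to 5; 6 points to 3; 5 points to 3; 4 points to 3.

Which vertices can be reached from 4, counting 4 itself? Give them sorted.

0, 1, 2, 3, 4, 5, 6

Start at 4.
Its neighbours: 2, 3, 5.
Then their neighbours: 0, 1, 6.
Every vertex is now reached.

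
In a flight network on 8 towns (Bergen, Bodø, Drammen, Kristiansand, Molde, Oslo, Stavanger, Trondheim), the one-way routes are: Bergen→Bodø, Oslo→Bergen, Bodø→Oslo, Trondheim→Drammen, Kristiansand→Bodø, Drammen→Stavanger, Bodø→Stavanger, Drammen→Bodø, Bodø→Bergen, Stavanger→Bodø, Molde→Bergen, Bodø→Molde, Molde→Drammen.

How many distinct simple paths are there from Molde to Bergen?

5

Molde→Bergen
Molde→Drammen→Bodø→Bergen
Molde→Drammen→Bodø→Oslo→Bergen
Molde→Drammen→Stavanger→Bodø→Bergen
Molde→Drammen→Stavanger→Bodø→Oslo→Bergen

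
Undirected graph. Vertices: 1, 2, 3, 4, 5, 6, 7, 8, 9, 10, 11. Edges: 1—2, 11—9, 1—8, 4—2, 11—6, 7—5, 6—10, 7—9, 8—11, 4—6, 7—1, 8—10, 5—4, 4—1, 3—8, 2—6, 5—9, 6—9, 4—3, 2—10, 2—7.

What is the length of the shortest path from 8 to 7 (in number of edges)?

2

Distance 0: 8.
Distance 1: 1, 3, 10, 11.
Distance 2: 2, 4, 6, 7, 9 — contains 7.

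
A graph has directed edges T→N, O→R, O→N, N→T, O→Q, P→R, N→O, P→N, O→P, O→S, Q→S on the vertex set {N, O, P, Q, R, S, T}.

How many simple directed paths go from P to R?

2

P→N→O→R
P→R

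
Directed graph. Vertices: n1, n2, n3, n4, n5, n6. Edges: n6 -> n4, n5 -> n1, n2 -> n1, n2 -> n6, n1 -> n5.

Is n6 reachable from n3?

n3 has no outgoing edges, so nothing is reachable from it.

No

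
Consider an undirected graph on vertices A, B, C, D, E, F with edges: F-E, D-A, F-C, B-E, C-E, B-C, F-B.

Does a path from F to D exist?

No

Explore from F.
Distance 1: reach B, C, E.
The search is exhausted without reaching D; it lies in a different component.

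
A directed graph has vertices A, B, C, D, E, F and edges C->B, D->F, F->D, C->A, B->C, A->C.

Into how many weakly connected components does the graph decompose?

From A: component {A, B, C}.
From D: component {D, F}.
From E: component {E}.
That's 3 components.

3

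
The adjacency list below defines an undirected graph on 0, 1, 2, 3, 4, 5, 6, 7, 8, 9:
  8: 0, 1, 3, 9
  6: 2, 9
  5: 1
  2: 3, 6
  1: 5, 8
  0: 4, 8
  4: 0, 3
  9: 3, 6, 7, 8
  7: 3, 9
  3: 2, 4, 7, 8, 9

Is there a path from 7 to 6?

Explore from 7.
Distance 1: reach 3, 9.
Distance 2: reach 2, 4, 6, 8.
Found 6.

Yes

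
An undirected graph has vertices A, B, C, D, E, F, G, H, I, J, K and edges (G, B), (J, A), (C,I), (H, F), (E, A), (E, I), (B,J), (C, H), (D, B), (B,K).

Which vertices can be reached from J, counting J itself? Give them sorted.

A, B, C, D, E, F, G, H, I, J, K

Start at J.
Its neighbours: A, B.
Then their neighbours: D, E, G, K.
Then next layer: I.
Then next layer: C.
Then next layer: H.
Then next layer: F.
Every vertex is now reached.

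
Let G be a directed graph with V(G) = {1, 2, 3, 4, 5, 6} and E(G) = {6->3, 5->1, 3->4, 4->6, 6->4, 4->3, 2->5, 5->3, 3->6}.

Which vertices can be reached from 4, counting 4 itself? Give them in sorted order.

3, 4, 6

Start at 4.
Its neighbours: 3, 6.
Nothing further is reachable.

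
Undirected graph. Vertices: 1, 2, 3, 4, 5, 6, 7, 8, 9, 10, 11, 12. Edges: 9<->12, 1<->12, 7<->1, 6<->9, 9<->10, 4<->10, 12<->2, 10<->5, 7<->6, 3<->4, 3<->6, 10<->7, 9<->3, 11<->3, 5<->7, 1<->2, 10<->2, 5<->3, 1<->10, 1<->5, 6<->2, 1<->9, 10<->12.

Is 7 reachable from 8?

8 has no edges, so nothing is reachable from it.

No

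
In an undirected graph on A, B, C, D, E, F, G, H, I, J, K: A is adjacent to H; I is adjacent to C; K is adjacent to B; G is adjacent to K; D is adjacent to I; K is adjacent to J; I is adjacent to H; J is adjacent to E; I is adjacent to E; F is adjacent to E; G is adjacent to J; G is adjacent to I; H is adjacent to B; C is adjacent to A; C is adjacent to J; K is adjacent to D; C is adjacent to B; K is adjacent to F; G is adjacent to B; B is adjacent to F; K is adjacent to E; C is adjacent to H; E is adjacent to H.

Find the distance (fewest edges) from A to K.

Distance 0: A.
Distance 1: C, H.
Distance 2: B, E, I, J.
Distance 3: D, F, G, K — contains K.

3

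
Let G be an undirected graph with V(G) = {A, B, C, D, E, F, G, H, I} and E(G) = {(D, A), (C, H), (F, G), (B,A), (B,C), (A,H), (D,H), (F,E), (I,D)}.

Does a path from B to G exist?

Explore from B.
Distance 1: reach A, C.
Distance 2: reach D, H.
Distance 3: reach I.
The search is exhausted without reaching G; it lies in a different component.

No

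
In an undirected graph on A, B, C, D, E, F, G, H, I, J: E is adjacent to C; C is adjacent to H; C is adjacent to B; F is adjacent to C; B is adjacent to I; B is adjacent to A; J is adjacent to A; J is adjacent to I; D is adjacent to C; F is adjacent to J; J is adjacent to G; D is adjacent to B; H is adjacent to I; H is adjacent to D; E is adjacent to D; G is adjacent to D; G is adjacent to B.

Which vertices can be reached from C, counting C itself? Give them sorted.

Start at C.
Its neighbours: B, D, E, F, H.
Then their neighbours: A, G, I, J.
Every vertex is now reached.

A, B, C, D, E, F, G, H, I, J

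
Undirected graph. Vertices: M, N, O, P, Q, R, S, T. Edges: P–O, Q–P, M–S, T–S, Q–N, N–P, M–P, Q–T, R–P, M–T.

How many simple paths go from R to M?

5

R–P–M
R–P–N–Q–T–M
R–P–N–Q–T–S–M
R–P–Q–T–M
R–P–Q–T–S–M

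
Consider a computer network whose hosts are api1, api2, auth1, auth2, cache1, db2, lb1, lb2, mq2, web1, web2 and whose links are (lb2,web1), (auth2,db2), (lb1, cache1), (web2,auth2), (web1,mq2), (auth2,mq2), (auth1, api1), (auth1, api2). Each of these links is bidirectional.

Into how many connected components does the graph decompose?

From api1: component {api1, api2, auth1}.
From auth2: component {auth2, db2, lb2, mq2, web1, web2}.
From cache1: component {cache1, lb1}.
That's 3 components.

3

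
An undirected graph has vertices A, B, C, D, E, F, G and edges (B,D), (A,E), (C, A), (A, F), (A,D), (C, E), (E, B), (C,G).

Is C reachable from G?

Yes

Explore from G.
Distance 1: reach C.
Found C.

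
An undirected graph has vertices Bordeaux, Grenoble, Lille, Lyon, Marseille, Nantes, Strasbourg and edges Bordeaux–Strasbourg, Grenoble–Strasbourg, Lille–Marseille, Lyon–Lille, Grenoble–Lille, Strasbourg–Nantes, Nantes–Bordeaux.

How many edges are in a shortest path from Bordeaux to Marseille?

4

Distance 0: Bordeaux.
Distance 1: Nantes, Strasbourg.
Distance 2: Grenoble.
Distance 3: Lille.
Distance 4: Lyon, Marseille — contains Marseille.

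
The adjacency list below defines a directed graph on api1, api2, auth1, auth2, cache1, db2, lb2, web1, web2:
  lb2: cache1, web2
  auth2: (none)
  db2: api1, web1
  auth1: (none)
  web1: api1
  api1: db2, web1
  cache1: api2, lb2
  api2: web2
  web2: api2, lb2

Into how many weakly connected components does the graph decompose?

4

From api1: component {api1, db2, web1}.
From api2: component {api2, cache1, lb2, web2}.
From auth1: component {auth1}.
From auth2: component {auth2}.
That's 4 components.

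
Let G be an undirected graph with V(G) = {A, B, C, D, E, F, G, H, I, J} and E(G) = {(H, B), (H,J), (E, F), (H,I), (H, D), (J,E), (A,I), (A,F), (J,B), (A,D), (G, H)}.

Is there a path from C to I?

No

C has no edges, so nothing is reachable from it.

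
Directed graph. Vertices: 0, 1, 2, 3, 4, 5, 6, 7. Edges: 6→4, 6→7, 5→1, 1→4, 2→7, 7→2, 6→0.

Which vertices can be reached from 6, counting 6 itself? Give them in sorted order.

0, 2, 4, 6, 7

Start at 6.
Its neighbours: 0, 4, 7.
Then their neighbours: 2.
Nothing further is reachable.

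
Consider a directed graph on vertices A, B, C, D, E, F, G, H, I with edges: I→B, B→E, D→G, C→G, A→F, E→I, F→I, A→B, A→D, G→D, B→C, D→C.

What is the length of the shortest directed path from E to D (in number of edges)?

Distance 0: E.
Distance 1: I.
Distance 2: B.
Distance 3: C.
Distance 4: G.
Distance 5: D — contains D.

5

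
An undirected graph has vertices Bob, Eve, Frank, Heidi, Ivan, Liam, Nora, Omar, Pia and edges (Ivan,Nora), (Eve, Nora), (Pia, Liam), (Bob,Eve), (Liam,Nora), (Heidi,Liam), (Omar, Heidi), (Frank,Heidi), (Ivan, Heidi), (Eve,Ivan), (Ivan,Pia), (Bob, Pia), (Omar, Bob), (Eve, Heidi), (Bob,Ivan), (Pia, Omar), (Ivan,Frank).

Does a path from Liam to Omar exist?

Explore from Liam.
Distance 1: reach Heidi, Nora, Pia.
Distance 2: reach Bob, Eve, Frank, Ivan, Omar.
Found Omar.

Yes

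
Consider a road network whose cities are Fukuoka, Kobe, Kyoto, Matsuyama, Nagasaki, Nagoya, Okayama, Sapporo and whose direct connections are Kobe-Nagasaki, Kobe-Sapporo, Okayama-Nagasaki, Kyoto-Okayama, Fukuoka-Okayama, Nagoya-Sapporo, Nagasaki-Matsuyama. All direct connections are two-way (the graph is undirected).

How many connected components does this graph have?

1

From Fukuoka: component {Fukuoka, Kobe, Kyoto, Matsuyama, Nagasaki, Nagoya, Okayama, Sapporo}.
That's 1 component.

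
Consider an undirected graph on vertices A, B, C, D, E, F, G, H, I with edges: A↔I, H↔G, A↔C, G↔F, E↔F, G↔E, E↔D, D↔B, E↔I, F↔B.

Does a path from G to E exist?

Explore from G.
Distance 1: reach E, F, H.
Found E.

Yes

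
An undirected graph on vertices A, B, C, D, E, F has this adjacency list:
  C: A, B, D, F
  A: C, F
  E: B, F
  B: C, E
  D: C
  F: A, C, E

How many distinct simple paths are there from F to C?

3

F–A–C
F–C
F–E–B–C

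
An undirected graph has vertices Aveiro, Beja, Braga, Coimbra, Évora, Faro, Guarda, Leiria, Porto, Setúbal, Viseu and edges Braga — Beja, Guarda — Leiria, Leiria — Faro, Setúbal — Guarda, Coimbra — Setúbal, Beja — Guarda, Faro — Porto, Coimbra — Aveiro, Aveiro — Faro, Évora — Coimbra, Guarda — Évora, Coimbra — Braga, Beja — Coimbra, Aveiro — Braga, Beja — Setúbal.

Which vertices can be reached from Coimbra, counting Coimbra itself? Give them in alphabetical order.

Aveiro, Beja, Braga, Coimbra, Évora, Faro, Guarda, Leiria, Porto, Setúbal

Start at Coimbra.
Its neighbours: Aveiro, Beja, Braga, Évora, Setúbal.
Then their neighbours: Faro, Guarda.
Then next layer: Leiria, Porto.
Nothing further is reachable.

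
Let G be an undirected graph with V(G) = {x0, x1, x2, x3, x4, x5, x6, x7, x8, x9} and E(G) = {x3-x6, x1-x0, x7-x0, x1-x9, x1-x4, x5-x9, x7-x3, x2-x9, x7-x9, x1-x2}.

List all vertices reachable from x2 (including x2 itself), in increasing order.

Start at x2.
Its neighbours: x1, x9.
Then their neighbours: x0, x4, x5, x7.
Then next layer: x3.
Then next layer: x6.
Nothing further is reachable.

x0, x1, x2, x3, x4, x5, x6, x7, x9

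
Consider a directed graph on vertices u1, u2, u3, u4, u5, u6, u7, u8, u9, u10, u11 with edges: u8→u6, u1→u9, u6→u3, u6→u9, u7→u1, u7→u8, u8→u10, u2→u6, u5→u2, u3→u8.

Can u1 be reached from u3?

No

Explore from u3.
Distance 1: reach u8.
Distance 2: reach u6, u10.
Distance 3: reach u9.
The search from u3 is exhausted; no directed path reaches u1.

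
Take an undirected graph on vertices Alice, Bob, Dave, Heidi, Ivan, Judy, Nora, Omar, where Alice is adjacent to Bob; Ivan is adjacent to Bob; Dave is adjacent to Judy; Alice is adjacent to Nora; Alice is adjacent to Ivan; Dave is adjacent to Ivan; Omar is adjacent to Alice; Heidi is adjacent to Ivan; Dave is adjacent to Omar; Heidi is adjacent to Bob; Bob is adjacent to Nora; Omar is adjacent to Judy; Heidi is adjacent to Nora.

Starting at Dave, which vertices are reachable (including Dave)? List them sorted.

Start at Dave.
Its neighbours: Ivan, Judy, Omar.
Then their neighbours: Alice, Bob, Heidi.
Then next layer: Nora.
Every vertex is now reached.

Alice, Bob, Dave, Heidi, Ivan, Judy, Nora, Omar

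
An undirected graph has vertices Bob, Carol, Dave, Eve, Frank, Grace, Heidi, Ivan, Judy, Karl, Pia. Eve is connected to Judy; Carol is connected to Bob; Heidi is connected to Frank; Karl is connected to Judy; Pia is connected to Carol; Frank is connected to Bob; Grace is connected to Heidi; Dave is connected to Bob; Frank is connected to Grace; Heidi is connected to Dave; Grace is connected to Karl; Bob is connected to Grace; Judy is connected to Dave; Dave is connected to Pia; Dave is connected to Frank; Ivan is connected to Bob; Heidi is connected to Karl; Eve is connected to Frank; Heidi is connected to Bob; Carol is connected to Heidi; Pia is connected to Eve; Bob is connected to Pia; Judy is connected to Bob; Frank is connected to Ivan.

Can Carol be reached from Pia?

Explore from Pia.
Distance 1: reach Bob, Carol, Dave, Eve.
Found Carol.

Yes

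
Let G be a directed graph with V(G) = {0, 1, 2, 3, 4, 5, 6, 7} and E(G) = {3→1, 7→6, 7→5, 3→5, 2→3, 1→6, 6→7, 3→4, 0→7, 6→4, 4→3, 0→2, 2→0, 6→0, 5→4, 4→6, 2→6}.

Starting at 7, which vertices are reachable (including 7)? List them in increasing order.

Start at 7.
Its neighbours: 5, 6.
Then their neighbours: 0, 4.
Then next layer: 2, 3.
Then next layer: 1.
Every vertex is now reached.

0, 1, 2, 3, 4, 5, 6, 7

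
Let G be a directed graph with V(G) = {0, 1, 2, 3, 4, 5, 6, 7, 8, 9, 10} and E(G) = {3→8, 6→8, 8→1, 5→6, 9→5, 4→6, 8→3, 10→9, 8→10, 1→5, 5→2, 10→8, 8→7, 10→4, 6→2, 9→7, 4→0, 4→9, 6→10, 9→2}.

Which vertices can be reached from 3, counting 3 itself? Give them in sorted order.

0, 1, 2, 3, 4, 5, 6, 7, 8, 9, 10

Start at 3.
Its neighbours: 8.
Then their neighbours: 1, 7, 10.
Then next layer: 4, 5, 9.
Then next layer: 0, 2, 6.
Every vertex is now reached.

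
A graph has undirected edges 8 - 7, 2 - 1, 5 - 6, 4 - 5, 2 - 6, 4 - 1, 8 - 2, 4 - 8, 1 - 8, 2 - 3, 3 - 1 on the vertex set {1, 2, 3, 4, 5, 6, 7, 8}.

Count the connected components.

From 1: component {1, 2, 3, 4, 5, 6, 7, 8}.
That's 1 component.

1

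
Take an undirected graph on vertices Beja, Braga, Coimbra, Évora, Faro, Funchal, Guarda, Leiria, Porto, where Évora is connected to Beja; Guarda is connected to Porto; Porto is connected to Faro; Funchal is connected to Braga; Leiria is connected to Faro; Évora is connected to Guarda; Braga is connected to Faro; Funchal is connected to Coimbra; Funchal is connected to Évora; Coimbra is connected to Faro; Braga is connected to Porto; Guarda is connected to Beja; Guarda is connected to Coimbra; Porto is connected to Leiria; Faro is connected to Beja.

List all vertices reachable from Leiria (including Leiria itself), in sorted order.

Beja, Braga, Coimbra, Évora, Faro, Funchal, Guarda, Leiria, Porto

Start at Leiria.
Its neighbours: Faro, Porto.
Then their neighbours: Beja, Braga, Coimbra, Guarda.
Then next layer: Évora, Funchal.
Every vertex is now reached.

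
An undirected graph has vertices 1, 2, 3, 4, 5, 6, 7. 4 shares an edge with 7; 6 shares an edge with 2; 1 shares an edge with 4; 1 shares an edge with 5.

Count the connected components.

3

From 1: component {1, 4, 5, 7}.
From 2: component {2, 6}.
From 3: component {3}.
That's 3 components.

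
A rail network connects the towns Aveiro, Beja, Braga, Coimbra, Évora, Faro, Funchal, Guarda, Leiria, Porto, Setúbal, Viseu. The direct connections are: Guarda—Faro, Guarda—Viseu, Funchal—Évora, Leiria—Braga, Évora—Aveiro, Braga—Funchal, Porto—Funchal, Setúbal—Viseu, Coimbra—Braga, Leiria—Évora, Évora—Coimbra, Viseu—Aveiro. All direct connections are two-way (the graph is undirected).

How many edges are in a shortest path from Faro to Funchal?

Distance 0: Faro.
Distance 1: Guarda.
Distance 2: Viseu.
Distance 3: Aveiro, Setúbal.
Distance 4: Évora.
Distance 5: Coimbra, Funchal, Leiria — contains Funchal.

5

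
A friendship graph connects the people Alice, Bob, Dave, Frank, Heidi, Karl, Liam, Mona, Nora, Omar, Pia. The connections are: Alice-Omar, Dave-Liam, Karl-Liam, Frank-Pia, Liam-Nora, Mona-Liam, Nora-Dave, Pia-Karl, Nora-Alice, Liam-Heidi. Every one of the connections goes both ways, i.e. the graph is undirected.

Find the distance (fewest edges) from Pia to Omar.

5

Distance 0: Pia.
Distance 1: Frank, Karl.
Distance 2: Liam.
Distance 3: Dave, Heidi, Mona, Nora.
Distance 4: Alice.
Distance 5: Omar — contains Omar.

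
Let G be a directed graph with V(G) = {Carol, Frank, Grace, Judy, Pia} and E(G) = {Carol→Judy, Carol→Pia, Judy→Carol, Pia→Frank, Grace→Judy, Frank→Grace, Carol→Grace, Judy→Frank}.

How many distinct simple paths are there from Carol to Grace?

Carol→Grace
Carol→Judy→Frank→Grace
Carol→Pia→Frank→Grace

3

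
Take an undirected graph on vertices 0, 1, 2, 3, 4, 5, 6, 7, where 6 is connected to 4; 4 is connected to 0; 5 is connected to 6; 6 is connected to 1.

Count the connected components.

From 0: component {0, 1, 4, 5, 6}.
From 2: component {2}.
From 3: component {3}.
From 7: component {7}.
That's 4 components.

4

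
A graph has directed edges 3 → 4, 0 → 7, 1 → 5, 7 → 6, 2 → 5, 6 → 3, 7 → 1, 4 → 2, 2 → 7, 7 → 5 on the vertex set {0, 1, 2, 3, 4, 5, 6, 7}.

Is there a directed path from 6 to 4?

Explore from 6.
Distance 1: reach 3.
Distance 2: reach 4.
Found 4.

Yes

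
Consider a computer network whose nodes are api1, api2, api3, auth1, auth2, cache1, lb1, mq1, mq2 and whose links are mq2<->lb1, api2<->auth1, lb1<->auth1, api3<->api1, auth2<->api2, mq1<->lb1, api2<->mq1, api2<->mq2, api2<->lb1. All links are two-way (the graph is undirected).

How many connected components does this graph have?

3

From api1: component {api1, api3}.
From api2: component {api2, auth1, auth2, lb1, mq1, mq2}.
From cache1: component {cache1}.
That's 3 components.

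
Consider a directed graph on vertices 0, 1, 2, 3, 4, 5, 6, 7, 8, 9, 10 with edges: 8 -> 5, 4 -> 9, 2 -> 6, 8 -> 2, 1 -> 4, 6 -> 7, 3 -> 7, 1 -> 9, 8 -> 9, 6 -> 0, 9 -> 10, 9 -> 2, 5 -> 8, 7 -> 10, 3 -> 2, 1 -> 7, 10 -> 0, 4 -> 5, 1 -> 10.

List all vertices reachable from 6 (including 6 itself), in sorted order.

0, 6, 7, 10

Start at 6.
Its neighbours: 0, 7.
Then their neighbours: 10.
Nothing further is reachable.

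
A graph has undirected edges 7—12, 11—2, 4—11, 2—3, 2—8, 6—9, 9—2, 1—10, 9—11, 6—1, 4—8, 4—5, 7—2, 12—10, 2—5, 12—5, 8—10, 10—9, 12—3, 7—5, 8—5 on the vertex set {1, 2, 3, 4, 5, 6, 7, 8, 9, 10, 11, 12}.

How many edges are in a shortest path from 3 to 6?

Distance 0: 3.
Distance 1: 2, 12.
Distance 2: 5, 7, 8, 9, 10, 11.
Distance 3: 1, 4, 6 — contains 6.

3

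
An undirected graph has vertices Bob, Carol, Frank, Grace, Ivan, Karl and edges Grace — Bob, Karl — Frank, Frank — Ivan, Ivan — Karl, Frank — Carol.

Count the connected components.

2

From Bob: component {Bob, Grace}.
From Carol: component {Carol, Frank, Ivan, Karl}.
That's 2 components.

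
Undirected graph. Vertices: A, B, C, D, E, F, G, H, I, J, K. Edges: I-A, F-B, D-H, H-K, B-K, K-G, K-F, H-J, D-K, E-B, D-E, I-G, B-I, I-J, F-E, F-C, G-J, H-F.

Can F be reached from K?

Yes

Explore from K.
Distance 1: reach B, D, F, G, H.
Found F.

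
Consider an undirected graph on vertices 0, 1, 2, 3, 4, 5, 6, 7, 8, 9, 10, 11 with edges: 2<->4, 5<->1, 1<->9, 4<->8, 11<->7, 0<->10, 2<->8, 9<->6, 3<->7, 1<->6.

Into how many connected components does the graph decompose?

From 0: component {0, 10}.
From 1: component {1, 5, 6, 9}.
From 2: component {2, 4, 8}.
From 3: component {3, 7, 11}.
That's 4 components.

4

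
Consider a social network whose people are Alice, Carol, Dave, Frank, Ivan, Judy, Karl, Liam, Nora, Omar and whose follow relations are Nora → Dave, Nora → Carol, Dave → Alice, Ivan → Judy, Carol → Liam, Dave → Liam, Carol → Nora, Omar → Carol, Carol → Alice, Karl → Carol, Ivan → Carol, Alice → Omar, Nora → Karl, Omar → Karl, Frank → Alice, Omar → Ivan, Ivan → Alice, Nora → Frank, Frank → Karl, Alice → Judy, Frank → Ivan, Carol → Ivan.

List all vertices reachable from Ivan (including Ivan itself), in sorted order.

Alice, Carol, Dave, Frank, Ivan, Judy, Karl, Liam, Nora, Omar

Start at Ivan.
Its neighbours: Alice, Carol, Judy.
Then their neighbours: Liam, Nora, Omar.
Then next layer: Dave, Frank, Karl.
Every vertex is now reached.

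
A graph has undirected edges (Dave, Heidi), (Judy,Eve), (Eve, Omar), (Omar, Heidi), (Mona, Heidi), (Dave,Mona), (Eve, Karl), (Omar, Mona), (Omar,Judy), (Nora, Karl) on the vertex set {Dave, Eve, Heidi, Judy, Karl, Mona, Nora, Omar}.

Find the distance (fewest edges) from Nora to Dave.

5

Distance 0: Nora.
Distance 1: Karl.
Distance 2: Eve.
Distance 3: Judy, Omar.
Distance 4: Heidi, Mona.
Distance 5: Dave — contains Dave.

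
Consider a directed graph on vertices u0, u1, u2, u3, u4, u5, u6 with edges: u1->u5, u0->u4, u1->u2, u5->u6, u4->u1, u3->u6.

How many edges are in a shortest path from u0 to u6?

4

Distance 0: u0.
Distance 1: u4.
Distance 2: u1.
Distance 3: u2, u5.
Distance 4: u6 — contains u6.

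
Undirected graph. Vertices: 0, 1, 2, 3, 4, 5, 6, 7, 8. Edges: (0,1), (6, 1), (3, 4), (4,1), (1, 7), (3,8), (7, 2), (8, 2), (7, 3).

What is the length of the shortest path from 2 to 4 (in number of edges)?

3

Distance 0: 2.
Distance 1: 7, 8.
Distance 2: 1, 3.
Distance 3: 0, 4, 6 — contains 4.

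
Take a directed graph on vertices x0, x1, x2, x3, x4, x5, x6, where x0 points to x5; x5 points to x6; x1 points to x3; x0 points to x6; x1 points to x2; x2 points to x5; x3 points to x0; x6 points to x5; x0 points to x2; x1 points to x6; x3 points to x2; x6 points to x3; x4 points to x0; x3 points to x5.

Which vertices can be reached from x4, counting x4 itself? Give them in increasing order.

x0, x2, x3, x4, x5, x6

Start at x4.
Its neighbours: x0.
Then their neighbours: x2, x5, x6.
Then next layer: x3.
Nothing further is reachable.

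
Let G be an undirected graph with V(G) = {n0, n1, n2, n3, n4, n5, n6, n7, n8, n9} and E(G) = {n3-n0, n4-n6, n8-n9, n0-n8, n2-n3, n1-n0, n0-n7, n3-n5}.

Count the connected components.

2

From n0: component {n0, n1, n2, n3, n5, n7, n8, n9}.
From n4: component {n4, n6}.
That's 2 components.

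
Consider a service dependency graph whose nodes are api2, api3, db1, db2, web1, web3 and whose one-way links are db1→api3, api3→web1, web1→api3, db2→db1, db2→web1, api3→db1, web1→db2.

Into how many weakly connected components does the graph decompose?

3

From api2: component {api2}.
From api3: component {api3, db1, db2, web1}.
From web3: component {web3}.
That's 3 components.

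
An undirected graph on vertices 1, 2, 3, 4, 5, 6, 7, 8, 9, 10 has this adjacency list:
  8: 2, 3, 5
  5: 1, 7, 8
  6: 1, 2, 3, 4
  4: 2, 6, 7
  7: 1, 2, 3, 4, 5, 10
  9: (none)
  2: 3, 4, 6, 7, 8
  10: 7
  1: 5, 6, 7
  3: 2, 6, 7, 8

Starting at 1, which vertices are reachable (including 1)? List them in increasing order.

Start at 1.
Its neighbours: 5, 6, 7.
Then their neighbours: 2, 3, 4, 8, 10.
Nothing further is reachable.

1, 2, 3, 4, 5, 6, 7, 8, 10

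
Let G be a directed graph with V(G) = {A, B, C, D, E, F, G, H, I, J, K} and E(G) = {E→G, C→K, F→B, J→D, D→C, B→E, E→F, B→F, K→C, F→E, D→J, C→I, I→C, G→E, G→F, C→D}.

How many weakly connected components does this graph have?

4

From A: component {A}.
From B: component {B, E, F, G}.
From C: component {C, D, I, J, K}.
From H: component {H}.
That's 4 components.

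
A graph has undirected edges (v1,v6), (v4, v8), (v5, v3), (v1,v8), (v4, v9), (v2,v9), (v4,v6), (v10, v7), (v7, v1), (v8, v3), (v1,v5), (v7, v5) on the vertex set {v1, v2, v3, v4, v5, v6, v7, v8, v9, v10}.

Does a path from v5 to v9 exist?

Yes

Explore from v5.
Distance 1: reach v1, v3, v7.
Distance 2: reach v6, v8, v10.
Distance 3: reach v4.
Distance 4: reach v9.
Found v9.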